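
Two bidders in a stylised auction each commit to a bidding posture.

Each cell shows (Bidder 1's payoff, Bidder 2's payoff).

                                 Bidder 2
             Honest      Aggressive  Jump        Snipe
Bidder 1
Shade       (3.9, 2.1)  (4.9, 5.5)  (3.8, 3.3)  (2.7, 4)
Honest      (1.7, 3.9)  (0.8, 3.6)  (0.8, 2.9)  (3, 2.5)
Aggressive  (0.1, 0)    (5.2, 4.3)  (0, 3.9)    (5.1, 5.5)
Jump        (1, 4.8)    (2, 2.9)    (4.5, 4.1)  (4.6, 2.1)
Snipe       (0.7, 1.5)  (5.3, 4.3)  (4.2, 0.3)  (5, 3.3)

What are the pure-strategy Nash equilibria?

Pure-strategy Nash equilibria: (Aggressive, Snipe), (Snipe, Aggressive)

For each player, find the best response to each opponent profile; mutual best responses are the pure NE.
Bidder 1 against Honest: payoffs 3.9, 1.7, 0.1, 1, 0.7 → best response Shade.
Bidder 1 against Aggressive: payoffs 4.9, 0.8, 5.2, 2, 5.3 → best response Snipe.
Bidder 1 against Jump: payoffs 3.8, 0.8, 0, 4.5, 4.2 → best response Jump.
Bidder 1 against Snipe: payoffs 2.7, 3, 5.1, 4.6, 5 → best response Aggressive.
Bidder 2 against Shade: payoffs 2.1, 5.5, 3.3, 4 → best response Aggressive.
Bidder 2 against Honest: payoffs 3.9, 3.6, 2.9, 2.5 → best response Honest.
Bidder 2 against Aggressive: payoffs 0, 4.3, 3.9, 5.5 → best response Snipe.
Bidder 2 against Jump: payoffs 4.8, 2.9, 4.1, 2.1 → best response Honest.
Bidder 2 against Snipe: payoffs 1.5, 4.3, 0.3, 3.3 → best response Aggressive.
Mutual best responses: (Aggressive, Snipe); (Snipe, Aggressive).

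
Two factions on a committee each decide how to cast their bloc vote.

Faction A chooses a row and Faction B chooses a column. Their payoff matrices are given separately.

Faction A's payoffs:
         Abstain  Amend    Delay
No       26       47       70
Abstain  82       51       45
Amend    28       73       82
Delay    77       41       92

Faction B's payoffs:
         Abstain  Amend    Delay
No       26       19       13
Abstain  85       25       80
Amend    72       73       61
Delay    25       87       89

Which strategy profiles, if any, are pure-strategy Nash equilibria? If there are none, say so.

The pure Nash equilibria are (Abstain, Abstain), (Amend, Amend), (Delay, Delay).

(No, Abstain): Faction A can switch to Abstain (26 → 82). Not NE.
(No, Amend): Faction A can switch to Abstain (47 → 51). Not NE.
(No, Delay): Faction A can switch to Amend (70 → 82). Not NE.
(Abstain, Abstain): Faction A gets 82, best alternative 77; Faction B gets 85, best alternative 80. No profitable deviation — NE.
(Abstain, Amend): Faction A can switch to Amend (51 → 73). Not NE.
(Abstain, Delay): Faction A can switch to No (45 → 70). Not NE.
(Amend, Abstain): Faction A can switch to Abstain (28 → 82). Not NE.
(Amend, Amend): Faction A gets 73, best alternative 51; Faction B gets 73, best alternative 72. No profitable deviation — NE.
(Amend, Delay): Faction A can switch to Delay (82 → 92). Not NE.
(Delay, Abstain): Faction A can switch to Abstain (77 → 82). Not NE.
(Delay, Amend): Faction A can switch to No (41 → 47). Not NE.
(Delay, Delay): Faction A gets 92, best alternative 82; Faction B gets 89, best alternative 87. No profitable deviation — NE.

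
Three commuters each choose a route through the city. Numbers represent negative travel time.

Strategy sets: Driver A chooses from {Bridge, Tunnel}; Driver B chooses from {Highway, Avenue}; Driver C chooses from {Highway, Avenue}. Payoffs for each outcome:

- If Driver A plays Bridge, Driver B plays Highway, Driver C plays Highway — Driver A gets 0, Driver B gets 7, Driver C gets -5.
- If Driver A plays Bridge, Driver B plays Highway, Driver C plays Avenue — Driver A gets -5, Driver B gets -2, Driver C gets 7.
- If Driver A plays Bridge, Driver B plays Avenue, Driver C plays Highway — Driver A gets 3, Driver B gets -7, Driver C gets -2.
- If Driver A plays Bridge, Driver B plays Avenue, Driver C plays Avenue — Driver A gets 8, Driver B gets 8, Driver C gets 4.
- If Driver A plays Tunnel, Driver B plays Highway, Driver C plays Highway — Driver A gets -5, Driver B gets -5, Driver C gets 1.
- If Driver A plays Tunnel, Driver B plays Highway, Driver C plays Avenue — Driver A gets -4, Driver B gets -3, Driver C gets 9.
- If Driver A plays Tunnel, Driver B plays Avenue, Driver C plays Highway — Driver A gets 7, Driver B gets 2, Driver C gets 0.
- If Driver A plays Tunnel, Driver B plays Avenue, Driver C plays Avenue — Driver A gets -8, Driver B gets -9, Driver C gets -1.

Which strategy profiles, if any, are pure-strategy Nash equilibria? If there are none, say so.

Pure-strategy Nash equilibria: (Bridge, Avenue, Avenue); (Tunnel, Highway, Avenue); (Tunnel, Avenue, Highway)

(Bridge, Highway, Highway): Driver C can switch to Avenue (-5 → 7). Not NE.
(Bridge, Highway, Avenue): Driver A can switch to Tunnel (-5 → -4). Not NE.
(Bridge, Avenue, Highway): Driver A can switch to Tunnel (3 → 7). Not NE.
(Bridge, Avenue, Avenue): Driver A gets 8, best alternative -8; Driver B gets 8, best alternative -2; Driver C gets 4, best alternative -2. No profitable deviation — NE.
(Tunnel, Highway, Highway): Driver A can switch to Bridge (-5 → 0). Not NE.
(Tunnel, Highway, Avenue): Driver A gets -4, best alternative -5; Driver B gets -3, best alternative -9; Driver C gets 9, best alternative 1. No profitable deviation — NE.
(Tunnel, Avenue, Highway): Driver A gets 7, best alternative 3; Driver B gets 2, best alternative -5; Driver C gets 0, best alternative -1. No profitable deviation — NE.
(Tunnel, Avenue, Avenue): Driver A can switch to Bridge (-8 → 8). Not NE.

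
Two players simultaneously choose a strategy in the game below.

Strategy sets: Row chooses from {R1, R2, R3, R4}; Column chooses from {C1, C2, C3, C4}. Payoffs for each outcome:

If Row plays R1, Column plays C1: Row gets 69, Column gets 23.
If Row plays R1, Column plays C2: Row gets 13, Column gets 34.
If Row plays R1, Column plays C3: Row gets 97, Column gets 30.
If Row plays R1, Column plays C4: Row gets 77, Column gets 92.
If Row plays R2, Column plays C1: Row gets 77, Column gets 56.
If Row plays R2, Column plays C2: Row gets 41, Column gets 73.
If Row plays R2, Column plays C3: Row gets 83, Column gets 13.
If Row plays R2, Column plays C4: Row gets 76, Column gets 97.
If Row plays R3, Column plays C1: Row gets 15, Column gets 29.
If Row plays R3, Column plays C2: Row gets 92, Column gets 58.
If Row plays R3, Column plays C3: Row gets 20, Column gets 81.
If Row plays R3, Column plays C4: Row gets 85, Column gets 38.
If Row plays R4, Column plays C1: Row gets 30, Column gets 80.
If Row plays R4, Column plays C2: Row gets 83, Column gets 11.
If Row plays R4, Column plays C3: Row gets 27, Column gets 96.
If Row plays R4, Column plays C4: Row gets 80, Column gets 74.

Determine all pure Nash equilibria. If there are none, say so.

Mark each player's best response to every combination of opponents' strategies; a profile where every player is best-responding is a pure Nash equilibrium.
Row against C1: payoffs 69, 77, 15, 30 → best response R2.
Row against C2: payoffs 13, 41, 92, 83 → best response R3.
Row against C3: payoffs 97, 83, 20, 27 → best response R1.
Row against C4: payoffs 77, 76, 85, 80 → best response R3.
Column against R1: payoffs 23, 34, 30, 92 → best response C4.
Column against R2: payoffs 56, 73, 13, 97 → best response C4.
Column against R3: payoffs 29, 58, 81, 38 → best response C3.
Column against R4: payoffs 80, 11, 96, 74 → best response C3.
No profile is a mutual best response for all players.

There is no pure-strategy Nash equilibrium.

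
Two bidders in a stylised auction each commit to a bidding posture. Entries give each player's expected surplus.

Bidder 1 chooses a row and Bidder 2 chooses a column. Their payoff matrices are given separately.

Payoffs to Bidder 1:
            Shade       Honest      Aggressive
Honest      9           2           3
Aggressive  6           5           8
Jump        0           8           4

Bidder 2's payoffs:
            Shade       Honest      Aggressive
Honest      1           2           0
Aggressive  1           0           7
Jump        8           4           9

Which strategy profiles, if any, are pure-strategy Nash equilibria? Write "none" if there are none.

(Aggressive, Aggressive)

Check each profile: it is a Nash equilibrium iff no player can strictly gain by switching unilaterally.
(Honest, Shade): Bidder 2 can switch to Honest (1 → 2). Not NE.
(Honest, Honest): Bidder 1 can switch to Aggressive (2 → 5). Not NE.
(Honest, Aggressive): Bidder 1 can switch to Aggressive (3 → 8). Not NE.
(Aggressive, Shade): Bidder 1 can switch to Honest (6 → 9). Not NE.
(Aggressive, Honest): Bidder 1 can switch to Jump (5 → 8). Not NE.
(Aggressive, Aggressive): Bidder 1 gets 8, best alternative 4; Bidder 2 gets 7, best alternative 1. No profitable deviation — NE.
(Jump, Shade): Bidder 1 can switch to Honest (0 → 9). Not NE.
(Jump, Honest): Bidder 2 can switch to Shade (4 → 8). Not NE.
(Jump, Aggressive): Bidder 1 can switch to Aggressive (4 → 8). Not NE.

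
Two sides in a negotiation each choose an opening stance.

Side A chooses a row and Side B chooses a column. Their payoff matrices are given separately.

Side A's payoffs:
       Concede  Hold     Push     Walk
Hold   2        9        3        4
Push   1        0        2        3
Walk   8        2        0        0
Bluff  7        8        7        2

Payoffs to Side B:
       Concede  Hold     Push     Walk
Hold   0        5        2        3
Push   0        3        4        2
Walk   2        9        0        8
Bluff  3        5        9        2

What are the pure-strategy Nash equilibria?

Side A against Concede: payoffs 2, 1, 8, 7 → best response Walk.
Side A against Hold: payoffs 9, 0, 2, 8 → best response Hold.
Side A against Push: payoffs 3, 2, 0, 7 → best response Bluff.
Side A against Walk: payoffs 4, 3, 0, 2 → best response Hold.
Side B against Hold: payoffs 0, 5, 2, 3 → best response Hold.
Side B against Push: payoffs 0, 3, 4, 2 → best response Push.
Side B against Walk: payoffs 2, 9, 0, 8 → best response Hold.
Side B against Bluff: payoffs 3, 5, 9, 2 → best response Push.
Mutual best responses: (Hold, Hold); (Bluff, Push).

Pure-strategy Nash equilibria: (Hold, Hold), (Bluff, Push)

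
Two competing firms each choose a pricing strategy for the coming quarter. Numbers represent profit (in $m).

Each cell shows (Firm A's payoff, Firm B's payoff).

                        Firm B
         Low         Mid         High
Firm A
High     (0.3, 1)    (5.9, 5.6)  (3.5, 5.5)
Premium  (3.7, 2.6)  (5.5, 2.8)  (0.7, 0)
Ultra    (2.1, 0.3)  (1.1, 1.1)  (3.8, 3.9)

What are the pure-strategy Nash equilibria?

Firm A against Low: payoffs 0.3, 3.7, 2.1 → best response Premium.
Firm A against Mid: payoffs 5.9, 5.5, 1.1 → best response High.
Firm A against High: payoffs 3.5, 0.7, 3.8 → best response Ultra.
Firm B against High: payoffs 1, 5.6, 5.5 → best response Mid.
Firm B against Premium: payoffs 2.6, 2.8, 0 → best response Mid.
Firm B against Ultra: payoffs 0.3, 1.1, 3.9 → best response High.
Mutual best responses: (High, Mid); (Ultra, High).

(High, Mid) and (Ultra, High)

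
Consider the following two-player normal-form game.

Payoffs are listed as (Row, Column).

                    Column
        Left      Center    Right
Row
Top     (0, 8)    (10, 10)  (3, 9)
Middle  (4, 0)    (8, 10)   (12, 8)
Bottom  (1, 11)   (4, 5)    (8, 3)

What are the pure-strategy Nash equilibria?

(Top, Left): Row can switch to Middle (0 → 4). Not NE.
(Top, Center): Row gets 10, best alternative 8; Column gets 10, best alternative 9. No profitable deviation — NE.
(Top, Right): Row can switch to Middle (3 → 12). Not NE.
(Middle, Left): Column can switch to Center (0 → 10). Not NE.
(Middle, Center): Row can switch to Top (8 → 10). Not NE.
(Middle, Right): Column can switch to Center (8 → 10). Not NE.
(Bottom, Left): Row can switch to Middle (1 → 4). Not NE.
(The remaining 2 profiles each have a profitable deviation by the same check.)

The unique pure-strategy Nash equilibrium is (Top, Center).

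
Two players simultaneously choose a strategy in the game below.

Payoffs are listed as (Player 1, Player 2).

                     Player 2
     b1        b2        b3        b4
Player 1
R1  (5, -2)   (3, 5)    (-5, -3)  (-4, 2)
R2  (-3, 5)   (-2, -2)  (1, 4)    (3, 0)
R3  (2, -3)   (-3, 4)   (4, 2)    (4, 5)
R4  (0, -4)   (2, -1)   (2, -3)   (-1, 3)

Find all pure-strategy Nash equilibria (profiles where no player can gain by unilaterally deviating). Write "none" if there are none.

(R1, b2); (R3, b4)

(R1, b1): Player 2 can switch to b2 (-2 → 5). Not NE.
(R1, b2): Player 1 gets 3, best alternative 2; Player 2 gets 5, best alternative 2. No profitable deviation — NE.
(R1, b3): Player 1 can switch to R2 (-5 → 1). Not NE.
(R1, b4): Player 1 can switch to R2 (-4 → 3). Not NE.
(R2, b1): Player 1 can switch to R1 (-3 → 5). Not NE.
(R2, b2): Player 1 can switch to R1 (-2 → 3). Not NE.
(R2, b3): Player 1 can switch to R3 (1 → 4). Not NE.
(R2, b4): Player 1 can switch to R3 (3 → 4). Not NE.
(R3, b1): Player 1 can switch to R1 (2 → 5). Not NE.
(R3, b2): Player 1 can switch to R1 (-3 → 3). Not NE.
(R3, b3): Player 2 can switch to b2 (2 → 4). Not NE.
(R3, b4): Player 1 gets 4, best alternative 3; Player 2 gets 5, best alternative 4. No profitable deviation — NE.
(The remaining 4 profiles each have a profitable deviation by the same check.)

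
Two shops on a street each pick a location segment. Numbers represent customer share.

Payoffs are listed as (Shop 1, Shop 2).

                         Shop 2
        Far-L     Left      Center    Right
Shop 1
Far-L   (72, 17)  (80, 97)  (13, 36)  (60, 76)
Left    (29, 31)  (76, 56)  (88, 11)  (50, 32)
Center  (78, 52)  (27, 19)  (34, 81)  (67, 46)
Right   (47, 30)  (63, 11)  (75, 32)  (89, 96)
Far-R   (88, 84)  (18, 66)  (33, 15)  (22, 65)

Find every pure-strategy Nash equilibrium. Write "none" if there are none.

For each player, find the best response to each opponent profile; mutual best responses are the pure NE.
Shop 1 against Far-L: payoffs 72, 29, 78, 47, 88 → best response Far-R.
Shop 1 against Left: payoffs 80, 76, 27, 63, 18 → best response Far-L.
Shop 1 against Center: payoffs 13, 88, 34, 75, 33 → best response Left.
Shop 1 against Right: payoffs 60, 50, 67, 89, 22 → best response Right.
Shop 2 against Far-L: payoffs 17, 97, 36, 76 → best response Left.
Shop 2 against Left: payoffs 31, 56, 11, 32 → best response Left.
Shop 2 against Center: payoffs 52, 19, 81, 46 → best response Center.
Shop 2 against Right: payoffs 30, 11, 32, 96 → best response Right.
Shop 2 against Far-R: payoffs 84, 66, 15, 65 → best response Far-L.
Mutual best responses: (Far-L, Left); (Right, Right); (Far-R, Far-L).

Pure-strategy Nash equilibria: (Far-L, Left) and (Right, Right) and (Far-R, Far-L)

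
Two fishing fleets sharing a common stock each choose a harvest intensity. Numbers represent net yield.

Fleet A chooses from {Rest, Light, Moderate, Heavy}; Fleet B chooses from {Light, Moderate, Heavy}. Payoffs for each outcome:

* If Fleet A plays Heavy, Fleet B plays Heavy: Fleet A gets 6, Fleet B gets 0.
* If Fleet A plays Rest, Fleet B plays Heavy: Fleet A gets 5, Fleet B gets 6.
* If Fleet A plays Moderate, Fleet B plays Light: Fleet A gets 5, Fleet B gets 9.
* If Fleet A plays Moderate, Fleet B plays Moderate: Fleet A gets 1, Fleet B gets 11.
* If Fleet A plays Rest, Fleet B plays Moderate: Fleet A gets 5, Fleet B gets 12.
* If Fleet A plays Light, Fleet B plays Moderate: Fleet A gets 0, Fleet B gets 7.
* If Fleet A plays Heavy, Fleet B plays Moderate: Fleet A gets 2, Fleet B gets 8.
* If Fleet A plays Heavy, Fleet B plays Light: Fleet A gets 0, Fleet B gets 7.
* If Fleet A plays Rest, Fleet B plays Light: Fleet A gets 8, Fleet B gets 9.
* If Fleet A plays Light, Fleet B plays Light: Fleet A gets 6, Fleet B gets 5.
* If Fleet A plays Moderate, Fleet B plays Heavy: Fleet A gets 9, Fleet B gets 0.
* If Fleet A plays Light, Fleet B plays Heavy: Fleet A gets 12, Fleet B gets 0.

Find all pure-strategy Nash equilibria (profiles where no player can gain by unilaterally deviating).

(Rest, Light): Fleet B can switch to Moderate (9 → 12). Not NE.
(Rest, Moderate): Fleet A gets 5, best alternative 2; Fleet B gets 12, best alternative 9. No profitable deviation — NE.
(Rest, Heavy): Fleet A can switch to Light (5 → 12). Not NE.
(Light, Light): Fleet A can switch to Rest (6 → 8). Not NE.
(Light, Moderate): Fleet A can switch to Rest (0 → 5). Not NE.
(Light, Heavy): Fleet B can switch to Light (0 → 5). Not NE.
(Moderate, Light): Fleet A can switch to Rest (5 → 8). Not NE.
(Moderate, Moderate): Fleet A can switch to Rest (1 → 5). Not NE.
(Moderate, Heavy): Fleet A can switch to Light (9 → 12). Not NE.
(The remaining 3 profiles each have a profitable deviation by the same check.)

(Rest, Moderate)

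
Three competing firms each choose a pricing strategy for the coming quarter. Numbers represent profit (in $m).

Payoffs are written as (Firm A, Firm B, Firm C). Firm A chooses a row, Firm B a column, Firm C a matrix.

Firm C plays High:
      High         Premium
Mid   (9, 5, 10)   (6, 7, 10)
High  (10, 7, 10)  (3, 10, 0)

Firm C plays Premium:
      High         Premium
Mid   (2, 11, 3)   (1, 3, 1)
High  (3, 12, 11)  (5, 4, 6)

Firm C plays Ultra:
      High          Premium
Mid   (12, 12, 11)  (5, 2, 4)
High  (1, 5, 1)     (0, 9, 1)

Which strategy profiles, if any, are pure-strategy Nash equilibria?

Firm A against (High, High): payoffs 9, 10 → best response High.
Firm A against (High, Premium): payoffs 2, 3 → best response High.
Firm A against (High, Ultra): payoffs 12, 1 → best response Mid.
Firm A against (Premium, High): payoffs 6, 3 → best response Mid.
Firm A against (Premium, Premium): payoffs 1, 5 → best response High.
Firm A against (Premium, Ultra): payoffs 5, 0 → best response Mid.
Firm B against (Mid, High): payoffs 5, 7 → best response Premium.
Firm B against (Mid, Premium): payoffs 11, 3 → best response High.
Firm B against (Mid, Ultra): payoffs 12, 2 → best response High.
Firm B against (High, High): payoffs 7, 10 → best response Premium.
Firm B against (High, Premium): payoffs 12, 4 → best response High.
Firm B against (High, Ultra): payoffs 5, 9 → best response Premium.
Firm C against (Mid, High): payoffs 10, 3, 11 → best response Ultra.
Firm C against (Mid, Premium): payoffs 10, 1, 4 → best response High.
Firm C against (High, High): payoffs 10, 11, 1 → best response Premium.
Firm C against (High, Premium): payoffs 0, 6, 1 → best response Premium.
Mutual best responses: (Mid, High, Ultra); (Mid, Premium, High); (High, High, Premium).

Pure-strategy Nash equilibria: (Mid, High, Ultra); (Mid, Premium, High); (High, High, Premium)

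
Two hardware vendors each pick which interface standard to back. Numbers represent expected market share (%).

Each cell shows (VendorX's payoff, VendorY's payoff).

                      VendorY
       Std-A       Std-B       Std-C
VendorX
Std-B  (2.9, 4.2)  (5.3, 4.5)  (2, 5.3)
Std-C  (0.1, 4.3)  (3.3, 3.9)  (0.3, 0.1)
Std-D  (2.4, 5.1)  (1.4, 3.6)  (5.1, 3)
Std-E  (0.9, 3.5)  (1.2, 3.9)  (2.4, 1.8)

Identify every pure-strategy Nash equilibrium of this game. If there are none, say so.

No pure-strategy Nash equilibrium.

(Std-B, Std-A): VendorY can switch to Std-B (4.2 → 4.5). Not NE.
(Std-B, Std-B): VendorY can switch to Std-C (4.5 → 5.3). Not NE.
(Std-B, Std-C): VendorX can switch to Std-D (2 → 5.1). Not NE.
(Std-C, Std-A): VendorX can switch to Std-B (0.1 → 2.9). Not NE.
(Std-C, Std-B): VendorX can switch to Std-B (3.3 → 5.3). Not NE.
(Std-C, Std-C): VendorX can switch to Std-B (0.3 → 2). Not NE.
(Std-D, Std-A): VendorX can switch to Std-B (2.4 → 2.9). Not NE.
(Std-D, Std-B): VendorX can switch to Std-B (1.4 → 5.3). Not NE.
(The remaining 4 profiles each have a profitable deviation by the same check.)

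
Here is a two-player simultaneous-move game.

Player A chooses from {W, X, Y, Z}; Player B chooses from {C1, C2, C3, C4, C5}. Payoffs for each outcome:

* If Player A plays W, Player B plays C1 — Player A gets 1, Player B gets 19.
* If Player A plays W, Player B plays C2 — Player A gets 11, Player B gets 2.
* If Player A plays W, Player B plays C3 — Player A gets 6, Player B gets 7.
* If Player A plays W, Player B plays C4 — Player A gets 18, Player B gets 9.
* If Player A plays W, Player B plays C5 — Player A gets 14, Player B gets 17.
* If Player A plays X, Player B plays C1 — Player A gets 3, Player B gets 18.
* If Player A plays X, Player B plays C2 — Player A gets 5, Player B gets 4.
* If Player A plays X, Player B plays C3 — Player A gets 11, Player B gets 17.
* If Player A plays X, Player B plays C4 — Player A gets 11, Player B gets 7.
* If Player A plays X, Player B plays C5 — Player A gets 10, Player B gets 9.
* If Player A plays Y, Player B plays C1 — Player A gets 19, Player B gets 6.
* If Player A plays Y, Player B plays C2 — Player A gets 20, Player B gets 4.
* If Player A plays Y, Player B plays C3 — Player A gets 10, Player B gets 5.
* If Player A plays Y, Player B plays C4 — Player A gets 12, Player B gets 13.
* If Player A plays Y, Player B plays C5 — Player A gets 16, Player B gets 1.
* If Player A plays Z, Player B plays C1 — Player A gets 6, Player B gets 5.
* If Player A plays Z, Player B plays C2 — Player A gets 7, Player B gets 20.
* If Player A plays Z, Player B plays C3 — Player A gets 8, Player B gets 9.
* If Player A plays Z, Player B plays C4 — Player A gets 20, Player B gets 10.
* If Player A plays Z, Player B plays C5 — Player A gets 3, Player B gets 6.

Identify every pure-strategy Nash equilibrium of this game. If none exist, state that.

There is no pure-strategy Nash equilibrium.

For each player, find the best response to each opponent profile; mutual best responses are the pure NE.
Player A against C1: payoffs 1, 3, 19, 6 → best response Y.
Player A against C2: payoffs 11, 5, 20, 7 → best response Y.
Player A against C3: payoffs 6, 11, 10, 8 → best response X.
Player A against C4: payoffs 18, 11, 12, 20 → best response Z.
Player A against C5: payoffs 14, 10, 16, 3 → best response Y.
Player B against W: payoffs 19, 2, 7, 9, 17 → best response C1.
Player B against X: payoffs 18, 4, 17, 7, 9 → best response C1.
Player B against Y: payoffs 6, 4, 5, 13, 1 → best response C4.
Player B against Z: payoffs 5, 20, 9, 10, 6 → best response C2.
No profile is a mutual best response for all players.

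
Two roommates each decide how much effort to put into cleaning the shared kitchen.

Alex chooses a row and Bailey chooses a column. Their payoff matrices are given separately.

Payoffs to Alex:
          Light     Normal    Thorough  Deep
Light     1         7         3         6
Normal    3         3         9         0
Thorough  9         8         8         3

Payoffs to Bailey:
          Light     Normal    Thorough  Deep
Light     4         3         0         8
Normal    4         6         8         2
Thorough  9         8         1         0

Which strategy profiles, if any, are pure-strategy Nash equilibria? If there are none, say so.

(Light, Deep), (Normal, Thorough), (Thorough, Light)

Mark each player's best response to every combination of opponents' strategies; a profile where every player is best-responding is a pure Nash equilibrium.
Alex against Light: payoffs 1, 3, 9 → best response Thorough.
Alex against Normal: payoffs 7, 3, 8 → best response Thorough.
Alex against Thorough: payoffs 3, 9, 8 → best response Normal.
Alex against Deep: payoffs 6, 0, 3 → best response Light.
Bailey against Light: payoffs 4, 3, 0, 8 → best response Deep.
Bailey against Normal: payoffs 4, 6, 8, 2 → best response Thorough.
Bailey against Thorough: payoffs 9, 8, 1, 0 → best response Light.
Mutual best responses: (Light, Deep); (Normal, Thorough); (Thorough, Light).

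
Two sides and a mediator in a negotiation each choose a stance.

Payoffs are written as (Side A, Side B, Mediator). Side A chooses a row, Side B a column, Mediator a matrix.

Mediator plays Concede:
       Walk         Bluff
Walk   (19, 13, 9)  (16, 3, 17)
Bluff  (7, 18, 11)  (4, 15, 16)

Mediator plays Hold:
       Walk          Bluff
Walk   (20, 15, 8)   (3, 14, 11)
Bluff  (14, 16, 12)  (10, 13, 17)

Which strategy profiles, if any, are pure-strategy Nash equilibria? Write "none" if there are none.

(Walk, Walk, Concede): Side A gets 19, best alternative 7; Side B gets 13, best alternative 3; Mediator gets 9, best alternative 8. No profitable deviation — NE.
(Walk, Walk, Hold): Mediator can switch to Concede (8 → 9). Not NE.
(Walk, Bluff, Concede): Side B can switch to Walk (3 → 13). Not NE.
(Walk, Bluff, Hold): Side A can switch to Bluff (3 → 10). Not NE.
(Bluff, Walk, Concede): Side A can switch to Walk (7 → 19). Not NE.
(Bluff, Walk, Hold): Side A can switch to Walk (14 → 20). Not NE.
(Bluff, Bluff, Concede): Side A can switch to Walk (4 → 16). Not NE.
(Bluff, Bluff, Hold): Side B can switch to Walk (13 → 16). Not NE.

(Walk, Walk, Concede)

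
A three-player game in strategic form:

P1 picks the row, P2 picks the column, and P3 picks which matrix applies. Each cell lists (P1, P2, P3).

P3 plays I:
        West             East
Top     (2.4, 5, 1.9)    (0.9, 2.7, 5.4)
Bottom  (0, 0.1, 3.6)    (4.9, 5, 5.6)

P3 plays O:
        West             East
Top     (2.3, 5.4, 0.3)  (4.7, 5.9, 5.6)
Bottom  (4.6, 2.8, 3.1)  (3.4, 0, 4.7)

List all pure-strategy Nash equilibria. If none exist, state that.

Pure-strategy Nash equilibria: (Top, West, I); (Top, East, O); (Bottom, East, I)

For each player, find the best response to each opponent profile; mutual best responses are the pure NE.
P1 against (West, I): payoffs 2.4, 0 → best response Top.
P1 against (West, O): payoffs 2.3, 4.6 → best response Bottom.
P1 against (East, I): payoffs 0.9, 4.9 → best response Bottom.
P1 against (East, O): payoffs 4.7, 3.4 → best response Top.
P2 against (Top, I): payoffs 5, 2.7 → best response West.
P2 against (Top, O): payoffs 5.4, 5.9 → best response East.
P2 against (Bottom, I): payoffs 0.1, 5 → best response East.
P2 against (Bottom, O): payoffs 2.8, 0 → best response West.
P3 against (Top, West): payoffs 1.9, 0.3 → best response I.
P3 against (Top, East): payoffs 5.4, 5.6 → best response O.
P3 against (Bottom, West): payoffs 3.6, 3.1 → best response I.
P3 against (Bottom, East): payoffs 5.6, 4.7 → best response I.
Mutual best responses: (Top, West, I); (Top, East, O); (Bottom, East, I).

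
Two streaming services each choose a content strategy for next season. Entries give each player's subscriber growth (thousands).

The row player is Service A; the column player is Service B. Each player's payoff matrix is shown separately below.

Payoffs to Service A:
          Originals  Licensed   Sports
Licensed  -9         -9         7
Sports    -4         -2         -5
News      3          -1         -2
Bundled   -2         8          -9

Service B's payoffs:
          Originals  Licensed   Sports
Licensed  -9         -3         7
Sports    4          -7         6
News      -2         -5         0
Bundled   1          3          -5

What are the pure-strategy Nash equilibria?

(Licensed, Originals): Service A can switch to Sports (-9 → -4). Not NE.
(Licensed, Licensed): Service A can switch to Sports (-9 → -2). Not NE.
(Licensed, Sports): Service A gets 7, best alternative -2; Service B gets 7, best alternative -3. No profitable deviation — NE.
(Sports, Originals): Service A can switch to News (-4 → 3). Not NE.
(Sports, Licensed): Service A can switch to News (-2 → -1). Not NE.
(Sports, Sports): Service A can switch to Licensed (-5 → 7). Not NE.
(News, Originals): Service B can switch to Sports (-2 → 0). Not NE.
(Bundled, Licensed): Service A gets 8, best alternative -1; Service B gets 3, best alternative 1. No profitable deviation — NE.
(The remaining 4 profiles each have a profitable deviation by the same check.)

Pure-strategy Nash equilibria: (Licensed, Sports) and (Bundled, Licensed)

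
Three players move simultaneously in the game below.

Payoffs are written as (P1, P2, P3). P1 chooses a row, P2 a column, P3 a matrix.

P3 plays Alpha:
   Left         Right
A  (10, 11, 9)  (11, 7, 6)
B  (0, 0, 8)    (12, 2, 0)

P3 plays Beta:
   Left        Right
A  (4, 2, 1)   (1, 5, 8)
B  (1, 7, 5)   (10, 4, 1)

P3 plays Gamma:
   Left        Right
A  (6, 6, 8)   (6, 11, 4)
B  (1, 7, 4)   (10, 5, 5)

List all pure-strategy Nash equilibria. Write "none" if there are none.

P1 against (Left, Alpha): payoffs 10, 0 → best response A.
P1 against (Left, Beta): payoffs 4, 1 → best response A.
P1 against (Left, Gamma): payoffs 6, 1 → best response A.
P1 against (Right, Alpha): payoffs 11, 12 → best response B.
P1 against (Right, Beta): payoffs 1, 10 → best response B.
P1 against (Right, Gamma): payoffs 6, 10 → best response B.
P2 against (A, Alpha): payoffs 11, 7 → best response Left.
P2 against (A, Beta): payoffs 2, 5 → best response Right.
P2 against (A, Gamma): payoffs 6, 11 → best response Right.
P2 against (B, Alpha): payoffs 0, 2 → best response Right.
P2 against (B, Beta): payoffs 7, 4 → best response Left.
P2 against (B, Gamma): payoffs 7, 5 → best response Left.
P3 against (A, Left): payoffs 9, 1, 8 → best response Alpha.
P3 against (A, Right): payoffs 6, 8, 4 → best response Beta.
P3 against (B, Left): payoffs 8, 5, 4 → best response Alpha.
P3 against (B, Right): payoffs 0, 1, 5 → best response Gamma.
Mutual best responses: (A, Left, Alpha).

(A, Left, Alpha)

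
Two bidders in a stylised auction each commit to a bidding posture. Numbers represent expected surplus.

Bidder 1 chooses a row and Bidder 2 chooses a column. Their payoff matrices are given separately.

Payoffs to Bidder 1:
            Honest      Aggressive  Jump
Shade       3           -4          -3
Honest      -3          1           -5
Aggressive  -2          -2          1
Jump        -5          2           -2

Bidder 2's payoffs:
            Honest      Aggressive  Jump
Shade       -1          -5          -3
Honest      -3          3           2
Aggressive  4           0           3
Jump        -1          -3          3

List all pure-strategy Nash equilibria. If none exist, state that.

(Shade, Honest)

Bidder 1 against Honest: payoffs 3, -3, -2, -5 → best response Shade.
Bidder 1 against Aggressive: payoffs -4, 1, -2, 2 → best response Jump.
Bidder 1 against Jump: payoffs -3, -5, 1, -2 → best response Aggressive.
Bidder 2 against Shade: payoffs -1, -5, -3 → best response Honest.
Bidder 2 against Honest: payoffs -3, 3, 2 → best response Aggressive.
Bidder 2 against Aggressive: payoffs 4, 0, 3 → best response Honest.
Bidder 2 against Jump: payoffs -1, -3, 3 → best response Jump.
Mutual best responses: (Shade, Honest).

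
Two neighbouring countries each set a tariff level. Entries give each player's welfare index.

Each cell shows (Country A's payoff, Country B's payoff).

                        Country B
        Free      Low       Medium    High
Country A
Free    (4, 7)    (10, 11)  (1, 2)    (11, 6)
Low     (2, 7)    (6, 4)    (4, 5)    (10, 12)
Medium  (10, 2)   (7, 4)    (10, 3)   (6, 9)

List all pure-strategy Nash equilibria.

Country A against Free: payoffs 4, 2, 10 → best response Medium.
Country A against Low: payoffs 10, 6, 7 → best response Free.
Country A against Medium: payoffs 1, 4, 10 → best response Medium.
Country A against High: payoffs 11, 10, 6 → best response Free.
Country B against Free: payoffs 7, 11, 2, 6 → best response Low.
Country B against Low: payoffs 7, 4, 5, 12 → best response High.
Country B against Medium: payoffs 2, 4, 3, 9 → best response High.
Mutual best responses: (Free, Low).

The unique pure-strategy Nash equilibrium is (Free, Low).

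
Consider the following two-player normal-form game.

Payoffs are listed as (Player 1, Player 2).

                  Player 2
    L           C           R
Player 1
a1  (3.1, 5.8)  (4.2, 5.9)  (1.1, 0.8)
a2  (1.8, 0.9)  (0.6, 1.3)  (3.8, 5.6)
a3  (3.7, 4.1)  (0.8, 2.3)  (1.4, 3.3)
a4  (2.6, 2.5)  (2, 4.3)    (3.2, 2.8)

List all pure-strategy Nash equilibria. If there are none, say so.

(a1, L): Player 1 can switch to a3 (3.1 → 3.7). Not NE.
(a1, C): Player 1 gets 4.2, best alternative 2; Player 2 gets 5.9, best alternative 5.8. No profitable deviation — NE.
(a1, R): Player 1 can switch to a2 (1.1 → 3.8). Not NE.
(a2, L): Player 1 can switch to a1 (1.8 → 3.1). Not NE.
(a2, C): Player 1 can switch to a1 (0.6 → 4.2). Not NE.
(a2, R): Player 1 gets 3.8, best alternative 3.2; Player 2 gets 5.6, best alternative 1.3. No profitable deviation — NE.
(a3, L): Player 1 gets 3.7, best alternative 3.1; Player 2 gets 4.1, best alternative 3.3. No profitable deviation — NE.
(a3, C): Player 1 can switch to a1 (0.8 → 4.2). Not NE.
(a3, R): Player 1 can switch to a2 (1.4 → 3.8). Not NE.
(a4, L): Player 1 can switch to a1 (2.6 → 3.1). Not NE.
(a4, C): Player 1 can switch to a1 (2 → 4.2). Not NE.
(The remaining 1 profile has a profitable deviation by the same check.)

The pure Nash equilibria are (a1, C); (a2, R); (a3, L).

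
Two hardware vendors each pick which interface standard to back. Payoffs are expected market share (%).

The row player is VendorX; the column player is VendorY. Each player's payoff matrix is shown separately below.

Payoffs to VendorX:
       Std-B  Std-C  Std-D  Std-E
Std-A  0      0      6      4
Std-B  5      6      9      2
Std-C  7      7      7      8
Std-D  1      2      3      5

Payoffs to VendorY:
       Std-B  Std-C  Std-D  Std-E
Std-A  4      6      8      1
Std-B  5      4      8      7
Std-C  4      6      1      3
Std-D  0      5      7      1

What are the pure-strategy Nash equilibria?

VendorX against Std-B: payoffs 0, 5, 7, 1 → best response Std-C.
VendorX against Std-C: payoffs 0, 6, 7, 2 → best response Std-C.
VendorX against Std-D: payoffs 6, 9, 7, 3 → best response Std-B.
VendorX against Std-E: payoffs 4, 2, 8, 5 → best response Std-C.
VendorY against Std-A: payoffs 4, 6, 8, 1 → best response Std-D.
VendorY against Std-B: payoffs 5, 4, 8, 7 → best response Std-D.
VendorY against Std-C: payoffs 4, 6, 1, 3 → best response Std-C.
VendorY against Std-D: payoffs 0, 5, 7, 1 → best response Std-D.
Mutual best responses: (Std-B, Std-D); (Std-C, Std-C).

Pure-strategy Nash equilibria: (Std-B, Std-D) and (Std-C, Std-C)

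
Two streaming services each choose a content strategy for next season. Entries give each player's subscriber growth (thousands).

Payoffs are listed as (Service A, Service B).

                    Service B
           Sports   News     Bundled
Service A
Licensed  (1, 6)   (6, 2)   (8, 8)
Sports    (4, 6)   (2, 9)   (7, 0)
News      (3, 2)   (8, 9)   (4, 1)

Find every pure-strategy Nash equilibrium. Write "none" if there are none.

Service A against Sports: payoffs 1, 4, 3 → best response Sports.
Service A against News: payoffs 6, 2, 8 → best response News.
Service A against Bundled: payoffs 8, 7, 4 → best response Licensed.
Service B against Licensed: payoffs 6, 2, 8 → best response Bundled.
Service B against Sports: payoffs 6, 9, 0 → best response News.
Service B against News: payoffs 2, 9, 1 → best response News.
Mutual best responses: (Licensed, Bundled); (News, News).

(Licensed, Bundled); (News, News)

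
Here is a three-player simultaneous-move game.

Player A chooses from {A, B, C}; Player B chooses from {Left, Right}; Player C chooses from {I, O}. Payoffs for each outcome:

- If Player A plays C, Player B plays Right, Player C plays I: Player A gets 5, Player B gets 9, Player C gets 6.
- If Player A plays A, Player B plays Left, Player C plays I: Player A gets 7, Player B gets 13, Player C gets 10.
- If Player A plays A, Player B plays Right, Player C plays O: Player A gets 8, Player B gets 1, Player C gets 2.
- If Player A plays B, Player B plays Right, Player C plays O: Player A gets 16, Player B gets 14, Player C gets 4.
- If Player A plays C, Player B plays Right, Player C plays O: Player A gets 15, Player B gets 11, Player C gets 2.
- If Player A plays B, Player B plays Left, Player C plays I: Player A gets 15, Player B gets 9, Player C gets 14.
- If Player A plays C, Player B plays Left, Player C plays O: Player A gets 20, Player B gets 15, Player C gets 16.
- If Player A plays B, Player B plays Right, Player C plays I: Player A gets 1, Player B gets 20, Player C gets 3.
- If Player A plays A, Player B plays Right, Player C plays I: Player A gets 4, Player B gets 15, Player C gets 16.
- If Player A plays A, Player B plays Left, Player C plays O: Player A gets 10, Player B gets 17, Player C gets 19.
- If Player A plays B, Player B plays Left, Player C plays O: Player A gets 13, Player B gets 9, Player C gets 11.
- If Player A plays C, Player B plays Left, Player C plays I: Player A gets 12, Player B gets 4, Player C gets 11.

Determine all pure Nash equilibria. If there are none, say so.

Player A against (Left, I): payoffs 7, 15, 12 → best response B.
Player A against (Left, O): payoffs 10, 13, 20 → best response C.
Player A against (Right, I): payoffs 4, 1, 5 → best response C.
Player A against (Right, O): payoffs 8, 16, 15 → best response B.
Player B against (A, I): payoffs 13, 15 → best response Right.
Player B against (A, O): payoffs 17, 1 → best response Left.
Player B against (B, I): payoffs 9, 20 → best response Right.
Player B against (B, O): payoffs 9, 14 → best response Right.
Player B against (C, I): payoffs 4, 9 → best response Right.
Player B against (C, O): payoffs 15, 11 → best response Left.
Player C against (A, Left): payoffs 10, 19 → best response O.
Player C against (A, Right): payoffs 16, 2 → best response I.
Player C against (B, Left): payoffs 14, 11 → best response I.
Player C against (B, Right): payoffs 3, 4 → best response O.
Player C against (C, Left): payoffs 11, 16 → best response O.
Player C against (C, Right): payoffs 6, 2 → best response I.
Mutual best responses: (B, Right, O); (C, Left, O); (C, Right, I).

The pure Nash equilibria are (B, Right, O) and (C, Left, O) and (C, Right, I).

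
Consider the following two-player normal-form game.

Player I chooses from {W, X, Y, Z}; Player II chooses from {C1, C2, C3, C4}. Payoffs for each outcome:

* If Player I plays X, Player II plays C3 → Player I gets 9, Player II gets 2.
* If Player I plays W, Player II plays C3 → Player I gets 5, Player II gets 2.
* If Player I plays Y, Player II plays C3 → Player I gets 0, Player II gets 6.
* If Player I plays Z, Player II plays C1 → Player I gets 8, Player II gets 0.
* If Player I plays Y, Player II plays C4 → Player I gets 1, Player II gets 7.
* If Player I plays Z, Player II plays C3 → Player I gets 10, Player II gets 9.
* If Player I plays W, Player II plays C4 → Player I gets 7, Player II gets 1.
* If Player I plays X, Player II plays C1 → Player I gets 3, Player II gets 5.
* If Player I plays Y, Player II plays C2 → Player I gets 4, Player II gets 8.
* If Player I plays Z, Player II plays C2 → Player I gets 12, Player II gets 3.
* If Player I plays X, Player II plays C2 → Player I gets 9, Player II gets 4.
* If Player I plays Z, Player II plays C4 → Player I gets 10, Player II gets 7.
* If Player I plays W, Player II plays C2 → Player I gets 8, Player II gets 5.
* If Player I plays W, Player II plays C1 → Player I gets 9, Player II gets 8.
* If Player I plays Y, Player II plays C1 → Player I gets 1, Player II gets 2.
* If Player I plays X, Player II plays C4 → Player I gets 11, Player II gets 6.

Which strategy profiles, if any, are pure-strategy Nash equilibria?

(W, C1): Player I gets 9, best alternative 8; Player II gets 8, best alternative 5. No profitable deviation — NE.
(W, C2): Player I can switch to X (8 → 9). Not NE.
(W, C3): Player I can switch to X (5 → 9). Not NE.
(W, C4): Player I can switch to X (7 → 11). Not NE.
(X, C1): Player I can switch to W (3 → 9). Not NE.
(X, C2): Player I can switch to Z (9 → 12). Not NE.
(X, C3): Player I can switch to Z (9 → 10). Not NE.
(X, C4): Player I gets 11, best alternative 10; Player II gets 6, best alternative 5. No profitable deviation — NE.
(Y, C1): Player I can switch to W (1 → 9). Not NE.
(Y, C2): Player I can switch to W (4 → 8). Not NE.
(Y, C3): Player I can switch to W (0 → 5). Not NE.
(Y, C4): Player I can switch to W (1 → 7). Not NE.
(Z, C1): Player I can switch to W (8 → 9). Not NE.
(Z, C2): Player II can switch to C3 (3 → 9). Not NE.
(Z, C3): Player I gets 10, best alternative 9; Player II gets 9, best alternative 7. No profitable deviation — NE.
(The remaining 1 profile has a profitable deviation by the same check.)

Pure-strategy Nash equilibria: (W, C1); (X, C4); (Z, C3)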